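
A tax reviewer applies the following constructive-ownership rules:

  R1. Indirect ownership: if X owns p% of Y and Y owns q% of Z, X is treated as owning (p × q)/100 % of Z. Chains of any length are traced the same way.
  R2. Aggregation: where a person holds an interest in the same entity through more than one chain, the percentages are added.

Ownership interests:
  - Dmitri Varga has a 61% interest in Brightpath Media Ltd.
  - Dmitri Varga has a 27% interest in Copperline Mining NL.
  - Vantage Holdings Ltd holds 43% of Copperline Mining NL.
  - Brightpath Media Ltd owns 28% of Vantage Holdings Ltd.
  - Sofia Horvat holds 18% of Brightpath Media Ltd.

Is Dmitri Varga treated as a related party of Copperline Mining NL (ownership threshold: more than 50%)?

No

Chain via Brightpath Media Ltd → Vantage Holdings Ltd (R1): 61% × 28% × 43% = 7.3444% of Copperline Mining NL.
Direct interest in Copperline Mining NL: 27%.
Aggregating (R2): 7.3444% + 27% = 34.3444%.
34.3444% does not exceed the 50% threshold, so Dmitri is not a related party to Copperline Mining NL.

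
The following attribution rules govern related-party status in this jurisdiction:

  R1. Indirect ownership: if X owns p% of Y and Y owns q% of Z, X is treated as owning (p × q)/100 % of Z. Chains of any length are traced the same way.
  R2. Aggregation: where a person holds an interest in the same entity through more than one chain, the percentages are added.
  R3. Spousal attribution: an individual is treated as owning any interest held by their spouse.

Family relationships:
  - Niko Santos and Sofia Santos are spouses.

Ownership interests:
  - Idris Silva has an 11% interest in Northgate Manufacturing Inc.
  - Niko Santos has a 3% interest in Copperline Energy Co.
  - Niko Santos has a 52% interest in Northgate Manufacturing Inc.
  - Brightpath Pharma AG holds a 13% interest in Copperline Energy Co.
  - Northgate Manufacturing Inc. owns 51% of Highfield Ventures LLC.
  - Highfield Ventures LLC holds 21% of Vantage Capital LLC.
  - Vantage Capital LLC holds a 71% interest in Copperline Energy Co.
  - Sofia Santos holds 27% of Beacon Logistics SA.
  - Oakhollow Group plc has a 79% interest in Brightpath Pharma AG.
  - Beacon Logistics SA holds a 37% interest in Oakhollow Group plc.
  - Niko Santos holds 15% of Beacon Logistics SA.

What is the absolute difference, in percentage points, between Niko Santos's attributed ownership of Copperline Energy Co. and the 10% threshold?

By spousal attribution (R3), Niko Santos is treated as also owning Sofia Santos's interest in Beacon Logistics SA, giving 15% + 27% = 42%.
Chain via Beacon Logistics SA → Oakhollow Group plc → Brightpath Pharma AG (R1): 42% × 37% × 79% × 13% = 1.595958% of Copperline Energy Co.
Chain via Northgate Manufacturing Inc. → Highfield Ventures LLC → Vantage Capital LLC (R1): 52% × 51% × 21% × 71% = 3.954132% of Copperline Energy Co.
Direct interest in Copperline Energy Co: 3%.
Aggregating (R2): 1.595958% + 3.954132% + 3% = 8.55009%.
8.55009% falls short of the 10% threshold by 1.44991 percentage points.

1.44991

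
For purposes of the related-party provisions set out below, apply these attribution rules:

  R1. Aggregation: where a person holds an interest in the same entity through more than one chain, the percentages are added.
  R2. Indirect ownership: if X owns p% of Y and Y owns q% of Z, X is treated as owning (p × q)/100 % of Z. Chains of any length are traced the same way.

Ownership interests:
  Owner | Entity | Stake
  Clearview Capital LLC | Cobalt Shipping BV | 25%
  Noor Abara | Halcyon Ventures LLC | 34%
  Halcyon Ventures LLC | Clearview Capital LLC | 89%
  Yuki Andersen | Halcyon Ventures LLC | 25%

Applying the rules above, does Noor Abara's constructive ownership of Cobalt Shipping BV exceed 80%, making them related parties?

No

Chain via Halcyon Ventures LLC → Clearview Capital LLC (R2): 34% × 89% × 25% = 7.565% of Cobalt Shipping BV.
7.565% does not exceed the 80% threshold, so Noor is not a related party to Cobalt Shipping BV.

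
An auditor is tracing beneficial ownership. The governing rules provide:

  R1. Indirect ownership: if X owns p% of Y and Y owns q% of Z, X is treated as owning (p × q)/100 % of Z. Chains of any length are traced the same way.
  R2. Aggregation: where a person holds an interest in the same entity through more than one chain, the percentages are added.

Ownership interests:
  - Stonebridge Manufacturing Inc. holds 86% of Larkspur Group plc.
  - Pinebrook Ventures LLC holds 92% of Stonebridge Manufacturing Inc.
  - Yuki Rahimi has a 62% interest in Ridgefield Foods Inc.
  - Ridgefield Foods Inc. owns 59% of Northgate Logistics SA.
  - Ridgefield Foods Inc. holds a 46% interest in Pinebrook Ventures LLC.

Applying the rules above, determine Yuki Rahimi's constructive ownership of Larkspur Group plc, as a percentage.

22.565024%

Chain via Ridgefield Foods Inc. → Pinebrook Ventures LLC → Stonebridge Manufacturing Inc. (R1): 62% × 46% × 92% × 86% = 22.565024% of Larkspur Group plc.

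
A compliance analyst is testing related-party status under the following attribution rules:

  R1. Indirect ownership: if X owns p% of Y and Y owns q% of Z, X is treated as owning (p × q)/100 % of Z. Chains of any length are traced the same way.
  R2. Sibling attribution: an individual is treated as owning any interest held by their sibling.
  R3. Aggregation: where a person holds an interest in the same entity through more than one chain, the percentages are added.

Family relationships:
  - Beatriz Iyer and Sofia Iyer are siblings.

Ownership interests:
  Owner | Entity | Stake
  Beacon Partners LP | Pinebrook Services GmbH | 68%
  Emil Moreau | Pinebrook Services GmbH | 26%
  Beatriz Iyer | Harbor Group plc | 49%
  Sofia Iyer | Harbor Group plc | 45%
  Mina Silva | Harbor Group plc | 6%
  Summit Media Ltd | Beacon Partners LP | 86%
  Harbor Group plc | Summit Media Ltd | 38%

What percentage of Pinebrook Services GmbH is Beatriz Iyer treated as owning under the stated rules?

20.889056%

By sibling attribution (R2), Beatriz Iyer is treated as also owning Sofia Iyer's interest in Harbor Group plc, giving 49% + 45% = 94%.
Chain via Harbor Group plc → Summit Media Ltd → Beacon Partners LP (R1): 94% × 38% × 86% × 68% = 20.889056% of Pinebrook Services GmbH.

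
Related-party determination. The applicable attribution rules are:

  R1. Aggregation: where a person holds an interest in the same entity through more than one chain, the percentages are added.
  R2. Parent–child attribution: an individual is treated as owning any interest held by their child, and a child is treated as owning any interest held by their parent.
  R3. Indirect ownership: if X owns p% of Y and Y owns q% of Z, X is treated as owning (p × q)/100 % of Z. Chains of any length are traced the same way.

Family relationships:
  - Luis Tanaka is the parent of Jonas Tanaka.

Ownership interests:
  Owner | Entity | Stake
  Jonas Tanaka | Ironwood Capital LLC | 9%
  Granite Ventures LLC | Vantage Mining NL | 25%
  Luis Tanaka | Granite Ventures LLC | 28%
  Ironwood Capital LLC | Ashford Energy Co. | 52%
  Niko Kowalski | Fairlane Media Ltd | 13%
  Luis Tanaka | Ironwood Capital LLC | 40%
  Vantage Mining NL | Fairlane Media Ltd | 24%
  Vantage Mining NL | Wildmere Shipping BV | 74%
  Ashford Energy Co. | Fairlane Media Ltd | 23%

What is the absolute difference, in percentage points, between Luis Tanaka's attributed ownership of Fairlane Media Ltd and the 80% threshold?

72.4596

By parent–child attribution (R2), Luis Tanaka is treated as also owning Jonas Tanaka's interest in Ironwood Capital LLC, giving 40% + 9% = 49%.
Chain via Granite Ventures LLC → Vantage Mining NL (R3): 28% × 25% × 24% = 1.68% of Fairlane Media Ltd.
Chain via Ironwood Capital LLC → Ashford Energy Co. (R3): 49% × 52% × 23% = 5.8604% of Fairlane Media Ltd.
Aggregating (R1): 1.68% + 5.8604% = 7.5404%.
7.5404% falls short of the 80% threshold by 72.4596 percentage points.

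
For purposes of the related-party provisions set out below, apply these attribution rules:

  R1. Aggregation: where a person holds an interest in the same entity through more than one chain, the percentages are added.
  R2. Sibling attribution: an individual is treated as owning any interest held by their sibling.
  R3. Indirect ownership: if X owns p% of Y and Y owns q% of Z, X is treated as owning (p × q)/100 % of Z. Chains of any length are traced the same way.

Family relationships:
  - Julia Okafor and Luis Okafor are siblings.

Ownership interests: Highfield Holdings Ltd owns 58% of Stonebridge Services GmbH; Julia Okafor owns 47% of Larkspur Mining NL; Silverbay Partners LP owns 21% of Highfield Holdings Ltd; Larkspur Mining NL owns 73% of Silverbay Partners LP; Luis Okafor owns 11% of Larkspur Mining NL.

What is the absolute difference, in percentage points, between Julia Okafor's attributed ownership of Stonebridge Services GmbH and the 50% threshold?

By sibling attribution (R2), Julia Okafor is treated as also owning Luis Okafor's interest in Larkspur Mining NL, giving 47% + 11% = 58%.
Chain via Larkspur Mining NL → Silverbay Partners LP → Highfield Holdings Ltd (R3): 58% × 73% × 21% × 58% = 5.157012% of Stonebridge Services GmbH.
5.157012% falls short of the 50% threshold by 44.842988 percentage points.

44.842988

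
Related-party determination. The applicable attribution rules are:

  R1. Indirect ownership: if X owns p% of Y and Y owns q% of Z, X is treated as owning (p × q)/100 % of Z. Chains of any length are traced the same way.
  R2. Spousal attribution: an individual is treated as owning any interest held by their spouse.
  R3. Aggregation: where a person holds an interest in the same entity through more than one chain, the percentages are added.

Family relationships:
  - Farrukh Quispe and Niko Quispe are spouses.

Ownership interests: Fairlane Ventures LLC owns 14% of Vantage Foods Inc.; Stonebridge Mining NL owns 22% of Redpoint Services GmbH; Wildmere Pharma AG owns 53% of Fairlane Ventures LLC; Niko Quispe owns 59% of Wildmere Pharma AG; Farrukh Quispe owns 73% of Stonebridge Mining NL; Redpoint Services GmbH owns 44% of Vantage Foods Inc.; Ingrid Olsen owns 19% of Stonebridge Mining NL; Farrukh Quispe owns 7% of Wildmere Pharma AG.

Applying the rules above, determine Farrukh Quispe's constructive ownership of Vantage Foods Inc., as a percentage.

11.9636%

By spousal attribution (R2), Farrukh Quispe is treated as also owning Niko Quispe's interest in Wildmere Pharma AG, giving 7% + 59% = 66%.
Chain via Wildmere Pharma AG → Fairlane Ventures LLC (R1): 66% × 53% × 14% = 4.8972% of Vantage Foods Inc.
Chain via Stonebridge Mining NL → Redpoint Services GmbH (R1): 73% × 22% × 44% = 7.0664% of Vantage Foods Inc.
Aggregating (R3): 4.8972% + 7.0664% = 11.9636%.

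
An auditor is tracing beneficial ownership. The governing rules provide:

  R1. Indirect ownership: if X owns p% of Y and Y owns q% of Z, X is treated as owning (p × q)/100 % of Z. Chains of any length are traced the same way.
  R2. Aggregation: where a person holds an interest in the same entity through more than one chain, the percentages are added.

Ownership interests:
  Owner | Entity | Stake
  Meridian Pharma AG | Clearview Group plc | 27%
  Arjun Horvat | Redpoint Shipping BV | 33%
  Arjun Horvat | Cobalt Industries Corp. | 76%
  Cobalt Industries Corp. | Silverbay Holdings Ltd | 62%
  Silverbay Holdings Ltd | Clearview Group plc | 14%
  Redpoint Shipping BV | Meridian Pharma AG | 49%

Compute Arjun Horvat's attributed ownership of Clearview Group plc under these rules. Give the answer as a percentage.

Chain via Redpoint Shipping BV → Meridian Pharma AG (R1): 33% × 49% × 27% = 4.3659% of Clearview Group plc.
Chain via Cobalt Industries Corp. → Silverbay Holdings Ltd (R1): 76% × 62% × 14% = 6.5968% of Clearview Group plc.
Aggregating (R2): 4.3659% + 6.5968% = 10.9627%.

10.9627%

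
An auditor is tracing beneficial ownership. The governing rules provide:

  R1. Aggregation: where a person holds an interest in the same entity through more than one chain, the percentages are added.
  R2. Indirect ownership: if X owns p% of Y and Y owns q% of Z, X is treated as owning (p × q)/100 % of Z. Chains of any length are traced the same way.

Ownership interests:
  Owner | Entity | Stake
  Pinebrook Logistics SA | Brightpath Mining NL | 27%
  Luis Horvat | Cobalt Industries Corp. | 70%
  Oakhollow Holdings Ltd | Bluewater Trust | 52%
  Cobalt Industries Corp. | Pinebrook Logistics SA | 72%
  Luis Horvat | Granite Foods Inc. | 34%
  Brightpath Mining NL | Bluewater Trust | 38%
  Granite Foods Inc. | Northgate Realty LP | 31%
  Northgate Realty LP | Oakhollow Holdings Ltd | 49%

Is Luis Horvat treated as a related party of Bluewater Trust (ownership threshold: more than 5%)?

Yes

Chain via Granite Foods Inc. → Northgate Realty LP → Oakhollow Holdings Ltd (R2): 34% × 31% × 49% × 52% = 2.685592% of Bluewater Trust.
Chain via Cobalt Industries Corp. → Pinebrook Logistics SA → Brightpath Mining NL (R2): 70% × 72% × 27% × 38% = 5.17104% of Bluewater Trust.
Aggregating (R1): 2.685592% + 5.17104% = 7.856632%.
7.856632% exceeds the 5% threshold, so Luis is a related party to Bluewater Trust.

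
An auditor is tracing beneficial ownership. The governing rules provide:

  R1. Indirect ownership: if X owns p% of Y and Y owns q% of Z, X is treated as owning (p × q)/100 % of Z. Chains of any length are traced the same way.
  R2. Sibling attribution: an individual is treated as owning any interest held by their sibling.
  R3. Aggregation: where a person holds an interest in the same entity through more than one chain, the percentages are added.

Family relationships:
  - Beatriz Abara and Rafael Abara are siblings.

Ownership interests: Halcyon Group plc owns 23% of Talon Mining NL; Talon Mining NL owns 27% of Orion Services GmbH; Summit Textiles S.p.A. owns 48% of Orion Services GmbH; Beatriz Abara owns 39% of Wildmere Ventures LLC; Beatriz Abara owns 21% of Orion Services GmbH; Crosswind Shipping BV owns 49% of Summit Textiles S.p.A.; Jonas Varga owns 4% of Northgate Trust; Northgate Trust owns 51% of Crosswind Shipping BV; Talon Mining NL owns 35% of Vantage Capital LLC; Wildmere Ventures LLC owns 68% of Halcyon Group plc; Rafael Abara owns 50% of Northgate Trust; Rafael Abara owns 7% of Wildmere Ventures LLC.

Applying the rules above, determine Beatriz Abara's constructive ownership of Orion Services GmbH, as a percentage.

28.940088%

By sibling attribution (R2), Beatriz Abara is treated as also owning Rafael Abara's interest in Wildmere Ventures LLC, giving 39% + 7% = 46%.
By sibling attribution (R2), Beatriz Abara is treated as owning Rafael Abara's 50% interest in Northgate Trust.
Chain via Wildmere Ventures LLC → Halcyon Group plc → Talon Mining NL (R1): 46% × 68% × 23% × 27% = 1.942488% of Orion Services GmbH.
Direct interest in Orion Services GmbH: 21%.
Chain via Northgate Trust → Crosswind Shipping BV → Summit Textiles S.p.A. (R1): 50% × 51% × 49% × 48% = 5.9976% of Orion Services GmbH.
Aggregating (R3): 1.942488% + 21% + 5.9976% = 28.940088%.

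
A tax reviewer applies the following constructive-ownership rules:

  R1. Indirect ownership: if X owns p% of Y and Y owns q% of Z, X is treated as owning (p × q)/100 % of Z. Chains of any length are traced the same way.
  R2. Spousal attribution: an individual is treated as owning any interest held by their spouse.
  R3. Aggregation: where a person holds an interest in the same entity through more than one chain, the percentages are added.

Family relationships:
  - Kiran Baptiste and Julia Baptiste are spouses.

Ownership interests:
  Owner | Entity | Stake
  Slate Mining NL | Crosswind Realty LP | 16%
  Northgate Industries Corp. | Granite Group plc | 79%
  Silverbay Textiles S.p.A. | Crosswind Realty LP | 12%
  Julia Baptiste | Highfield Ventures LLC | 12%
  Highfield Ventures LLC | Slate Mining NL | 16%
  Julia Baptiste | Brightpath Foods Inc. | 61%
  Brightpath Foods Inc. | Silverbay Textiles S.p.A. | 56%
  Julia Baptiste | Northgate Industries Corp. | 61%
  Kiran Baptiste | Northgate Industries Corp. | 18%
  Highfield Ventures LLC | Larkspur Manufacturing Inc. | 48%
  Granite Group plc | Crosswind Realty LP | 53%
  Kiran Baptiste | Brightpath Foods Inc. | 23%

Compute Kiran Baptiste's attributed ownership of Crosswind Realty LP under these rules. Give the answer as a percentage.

39.0293%

By spousal attribution (R2), Kiran Baptiste is treated as also owning Julia Baptiste's interest in Brightpath Foods Inc, giving 23% + 61% = 84%.
By spousal attribution (R2), Kiran Baptiste is treated as also owning Julia Baptiste's interest in Northgate Industries Corp, giving 18% + 61% = 79%.
By spousal attribution (R2), Kiran Baptiste is treated as owning Julia Baptiste's 12% interest in Highfield Ventures LLC.
Chain via Brightpath Foods Inc. → Silverbay Textiles S.p.A. (R1): 84% × 56% × 12% = 5.6448% of Crosswind Realty LP.
Chain via Northgate Industries Corp. → Granite Group plc (R1): 79% × 79% × 53% = 33.0773% of Crosswind Realty LP.
Chain via Highfield Ventures LLC → Slate Mining NL (R1): 12% × 16% × 16% = 0.3072% of Crosswind Realty LP.
Aggregating (R3): 5.6448% + 33.0773% + 0.3072% = 39.0293%.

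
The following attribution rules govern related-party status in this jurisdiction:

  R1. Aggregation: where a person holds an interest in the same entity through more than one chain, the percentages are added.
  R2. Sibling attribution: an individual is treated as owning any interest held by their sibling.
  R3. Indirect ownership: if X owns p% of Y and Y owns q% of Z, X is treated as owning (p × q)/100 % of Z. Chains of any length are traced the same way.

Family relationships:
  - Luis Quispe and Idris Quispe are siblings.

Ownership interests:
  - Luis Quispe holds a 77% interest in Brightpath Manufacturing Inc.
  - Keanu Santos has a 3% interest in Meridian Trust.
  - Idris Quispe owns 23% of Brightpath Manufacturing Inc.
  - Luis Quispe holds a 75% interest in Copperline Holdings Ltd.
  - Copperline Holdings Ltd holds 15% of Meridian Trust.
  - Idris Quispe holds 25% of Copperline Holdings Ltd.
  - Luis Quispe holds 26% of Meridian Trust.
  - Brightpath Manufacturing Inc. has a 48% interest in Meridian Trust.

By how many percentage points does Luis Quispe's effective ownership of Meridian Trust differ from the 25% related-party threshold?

By sibling attribution (R2), Luis Quispe is treated as also owning Idris Quispe's interest in Copperline Holdings Ltd, giving 75% + 25% = 100%.
By sibling attribution (R2), Luis Quispe is treated as also owning Idris Quispe's interest in Brightpath Manufacturing Inc, giving 77% + 23% = 100%.
Chain via Copperline Holdings Ltd (R3): 100% × 15% = 15% of Meridian Trust.
Chain via Brightpath Manufacturing Inc. (R3): 100% × 48% = 48% of Meridian Trust.
Direct interest in Meridian Trust: 26%.
Aggregating (R1): 15% + 48% + 26% = 89%.
89% exceeds the 25% threshold by 64 percentage points.

64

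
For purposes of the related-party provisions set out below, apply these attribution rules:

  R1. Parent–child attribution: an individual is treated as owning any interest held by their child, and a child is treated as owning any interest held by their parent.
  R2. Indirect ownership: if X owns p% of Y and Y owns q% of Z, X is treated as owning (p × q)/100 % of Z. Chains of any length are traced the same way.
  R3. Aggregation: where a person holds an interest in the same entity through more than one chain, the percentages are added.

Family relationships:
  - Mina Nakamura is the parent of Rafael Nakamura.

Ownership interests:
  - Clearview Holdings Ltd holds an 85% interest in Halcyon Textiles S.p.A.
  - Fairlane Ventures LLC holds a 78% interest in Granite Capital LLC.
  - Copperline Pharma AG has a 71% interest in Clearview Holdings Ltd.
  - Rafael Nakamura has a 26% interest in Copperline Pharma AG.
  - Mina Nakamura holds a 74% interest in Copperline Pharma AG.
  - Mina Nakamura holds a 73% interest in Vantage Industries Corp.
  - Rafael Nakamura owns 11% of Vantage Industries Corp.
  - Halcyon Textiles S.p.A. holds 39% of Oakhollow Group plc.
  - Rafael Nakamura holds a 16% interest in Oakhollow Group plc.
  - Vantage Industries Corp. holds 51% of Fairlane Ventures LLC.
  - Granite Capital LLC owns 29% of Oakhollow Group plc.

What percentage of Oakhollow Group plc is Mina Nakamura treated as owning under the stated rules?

49.226908%

By parent–child attribution (R1), Mina Nakamura is treated as also owning Rafael Nakamura's interest in Vantage Industries Corp, giving 73% + 11% = 84%.
By parent–child attribution (R1), Mina Nakamura is treated as also owning Rafael Nakamura's interest in Copperline Pharma AG, giving 74% + 26% = 100%.
By parent–child attribution (R1), Mina Nakamura is treated as owning Rafael Nakamura's 16% interest in Oakhollow Group plc.
Chain via Vantage Industries Corp. → Fairlane Ventures LLC → Granite Capital LLC (R2): 84% × 51% × 78% × 29% = 9.690408% of Oakhollow Group plc.
Chain via Copperline Pharma AG → Clearview Holdings Ltd → Halcyon Textiles S.p.A. (R2): 100% × 71% × 85% × 39% = 23.5365% of Oakhollow Group plc.
Direct interest in Oakhollow Group plc: 16%.
Aggregating (R3): 9.690408% + 23.5365% + 16% = 49.226908%.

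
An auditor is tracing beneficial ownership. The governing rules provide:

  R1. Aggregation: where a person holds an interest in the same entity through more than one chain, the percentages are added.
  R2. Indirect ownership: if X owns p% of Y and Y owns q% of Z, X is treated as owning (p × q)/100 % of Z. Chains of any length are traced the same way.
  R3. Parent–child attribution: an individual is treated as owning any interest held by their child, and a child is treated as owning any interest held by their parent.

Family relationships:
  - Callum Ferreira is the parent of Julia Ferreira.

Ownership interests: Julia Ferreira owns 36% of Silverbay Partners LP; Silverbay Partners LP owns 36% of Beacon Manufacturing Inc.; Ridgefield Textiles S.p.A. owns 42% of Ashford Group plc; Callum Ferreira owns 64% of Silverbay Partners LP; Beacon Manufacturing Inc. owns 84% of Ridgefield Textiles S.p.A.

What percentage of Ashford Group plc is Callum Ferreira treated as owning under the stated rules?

12.7008%

By parent–child attribution (R3), Callum Ferreira is treated as also owning Julia Ferreira's interest in Silverbay Partners LP, giving 64% + 36% = 100%.
Chain via Silverbay Partners LP → Beacon Manufacturing Inc. → Ridgefield Textiles S.p.A. (R2): 100% × 36% × 84% × 42% = 12.7008% of Ashford Group plc.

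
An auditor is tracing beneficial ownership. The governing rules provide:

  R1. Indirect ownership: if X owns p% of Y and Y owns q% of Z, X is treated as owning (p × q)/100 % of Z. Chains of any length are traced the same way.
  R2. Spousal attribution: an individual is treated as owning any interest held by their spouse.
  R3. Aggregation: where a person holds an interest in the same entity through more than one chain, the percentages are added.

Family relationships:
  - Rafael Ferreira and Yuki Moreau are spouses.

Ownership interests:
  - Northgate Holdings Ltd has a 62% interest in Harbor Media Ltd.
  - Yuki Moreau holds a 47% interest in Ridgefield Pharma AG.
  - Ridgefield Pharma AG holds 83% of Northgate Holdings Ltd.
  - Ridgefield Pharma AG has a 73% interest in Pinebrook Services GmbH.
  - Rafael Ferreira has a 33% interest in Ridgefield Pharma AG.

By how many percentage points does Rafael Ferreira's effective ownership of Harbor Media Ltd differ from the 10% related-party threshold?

By spousal attribution (R2), Rafael Ferreira is treated as also owning Yuki Moreau's interest in Ridgefield Pharma AG, giving 33% + 47% = 80%.
Chain via Ridgefield Pharma AG → Northgate Holdings Ltd (R1): 80% × 83% × 62% = 41.168% of Harbor Media Ltd.
41.168% exceeds the 10% threshold by 31.168 percentage points.

31.168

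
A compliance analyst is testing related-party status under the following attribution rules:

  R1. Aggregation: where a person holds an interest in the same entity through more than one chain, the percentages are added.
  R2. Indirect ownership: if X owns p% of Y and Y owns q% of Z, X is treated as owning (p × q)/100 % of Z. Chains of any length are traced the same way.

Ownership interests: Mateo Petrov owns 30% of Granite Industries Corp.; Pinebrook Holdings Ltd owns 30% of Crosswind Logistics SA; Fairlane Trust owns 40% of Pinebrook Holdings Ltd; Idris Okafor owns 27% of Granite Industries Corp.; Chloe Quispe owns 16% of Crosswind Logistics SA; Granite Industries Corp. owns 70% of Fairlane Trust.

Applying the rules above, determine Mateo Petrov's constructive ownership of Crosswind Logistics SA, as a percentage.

2.52%

Chain via Granite Industries Corp. → Fairlane Trust → Pinebrook Holdings Ltd (R2): 30% × 70% × 40% × 30% = 2.52% of Crosswind Logistics SA.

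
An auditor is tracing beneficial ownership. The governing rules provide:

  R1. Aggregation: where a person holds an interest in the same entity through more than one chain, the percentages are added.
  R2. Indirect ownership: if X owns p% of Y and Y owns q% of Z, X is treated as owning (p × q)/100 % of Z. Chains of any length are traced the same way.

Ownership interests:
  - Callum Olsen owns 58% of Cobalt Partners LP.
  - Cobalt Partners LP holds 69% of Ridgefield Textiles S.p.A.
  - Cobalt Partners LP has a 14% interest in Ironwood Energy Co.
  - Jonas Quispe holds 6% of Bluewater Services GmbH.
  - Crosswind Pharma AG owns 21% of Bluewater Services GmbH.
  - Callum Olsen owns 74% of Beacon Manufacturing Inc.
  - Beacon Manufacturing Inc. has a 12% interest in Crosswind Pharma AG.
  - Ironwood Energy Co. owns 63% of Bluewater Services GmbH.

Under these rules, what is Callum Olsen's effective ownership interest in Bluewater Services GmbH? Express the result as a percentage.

Chain via Cobalt Partners LP → Ironwood Energy Co. (R2): 58% × 14% × 63% = 5.1156% of Bluewater Services GmbH.
Chain via Beacon Manufacturing Inc. → Crosswind Pharma AG (R2): 74% × 12% × 21% = 1.8648% of Bluewater Services GmbH.
Aggregating (R1): 5.1156% + 1.8648% = 6.9804%.

6.9804%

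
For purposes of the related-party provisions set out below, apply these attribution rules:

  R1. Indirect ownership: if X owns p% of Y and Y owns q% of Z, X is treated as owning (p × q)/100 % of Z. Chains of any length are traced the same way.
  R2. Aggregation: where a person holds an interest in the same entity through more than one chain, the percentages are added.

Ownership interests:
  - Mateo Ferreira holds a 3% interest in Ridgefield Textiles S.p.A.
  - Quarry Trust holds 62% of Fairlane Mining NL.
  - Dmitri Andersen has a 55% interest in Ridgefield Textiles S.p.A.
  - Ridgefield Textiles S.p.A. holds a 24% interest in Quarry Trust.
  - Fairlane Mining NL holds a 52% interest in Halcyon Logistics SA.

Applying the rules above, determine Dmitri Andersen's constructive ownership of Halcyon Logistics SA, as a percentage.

Chain via Ridgefield Textiles S.p.A. → Quarry Trust → Fairlane Mining NL (R1): 55% × 24% × 62% × 52% = 4.25568% of Halcyon Logistics SA.

4.25568%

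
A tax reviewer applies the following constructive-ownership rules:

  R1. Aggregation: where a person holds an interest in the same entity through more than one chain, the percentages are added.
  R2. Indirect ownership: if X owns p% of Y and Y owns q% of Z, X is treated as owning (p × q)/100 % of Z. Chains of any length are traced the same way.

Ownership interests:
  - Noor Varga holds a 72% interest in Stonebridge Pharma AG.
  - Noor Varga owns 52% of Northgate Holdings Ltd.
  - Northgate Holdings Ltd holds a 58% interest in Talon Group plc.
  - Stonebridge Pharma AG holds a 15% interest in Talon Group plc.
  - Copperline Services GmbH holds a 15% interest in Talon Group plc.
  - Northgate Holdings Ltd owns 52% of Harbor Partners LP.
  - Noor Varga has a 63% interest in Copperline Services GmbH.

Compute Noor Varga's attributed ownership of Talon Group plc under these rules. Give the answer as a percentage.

Chain via Northgate Holdings Ltd (R2): 52% × 58% = 30.16% of Talon Group plc.
Chain via Copperline Services GmbH (R2): 63% × 15% = 9.45% of Talon Group plc.
Chain via Stonebridge Pharma AG (R2): 72% × 15% = 10.8% of Talon Group plc.
Aggregating (R1): 30.16% + 9.45% + 10.8% = 50.41%.

50.41%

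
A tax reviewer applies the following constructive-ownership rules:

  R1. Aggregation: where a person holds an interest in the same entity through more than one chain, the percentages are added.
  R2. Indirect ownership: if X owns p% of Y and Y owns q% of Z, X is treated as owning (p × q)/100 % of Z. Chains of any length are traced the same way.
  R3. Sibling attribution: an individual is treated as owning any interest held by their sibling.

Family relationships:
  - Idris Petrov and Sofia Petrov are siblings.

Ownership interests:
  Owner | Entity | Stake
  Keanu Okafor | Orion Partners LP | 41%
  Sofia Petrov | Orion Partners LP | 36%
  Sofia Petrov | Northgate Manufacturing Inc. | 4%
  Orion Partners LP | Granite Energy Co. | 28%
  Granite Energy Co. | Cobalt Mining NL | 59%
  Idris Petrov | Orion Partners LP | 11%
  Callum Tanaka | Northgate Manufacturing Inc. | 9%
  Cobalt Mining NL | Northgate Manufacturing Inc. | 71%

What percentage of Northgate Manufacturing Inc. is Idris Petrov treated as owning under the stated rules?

By sibling attribution (R3), Idris Petrov is treated as also owning Sofia Petrov's interest in Orion Partners LP, giving 11% + 36% = 47%.
By sibling attribution (R3), Idris Petrov is treated as owning Sofia Petrov's 4% interest in Northgate Manufacturing Inc.
Chain via Orion Partners LP → Granite Energy Co. → Cobalt Mining NL (R2): 47% × 28% × 59% × 71% = 5.512724% of Northgate Manufacturing Inc.
Direct interest in Northgate Manufacturing Inc: 4%.
Aggregating (R1): 5.512724% + 4% = 9.512724%.

9.512724%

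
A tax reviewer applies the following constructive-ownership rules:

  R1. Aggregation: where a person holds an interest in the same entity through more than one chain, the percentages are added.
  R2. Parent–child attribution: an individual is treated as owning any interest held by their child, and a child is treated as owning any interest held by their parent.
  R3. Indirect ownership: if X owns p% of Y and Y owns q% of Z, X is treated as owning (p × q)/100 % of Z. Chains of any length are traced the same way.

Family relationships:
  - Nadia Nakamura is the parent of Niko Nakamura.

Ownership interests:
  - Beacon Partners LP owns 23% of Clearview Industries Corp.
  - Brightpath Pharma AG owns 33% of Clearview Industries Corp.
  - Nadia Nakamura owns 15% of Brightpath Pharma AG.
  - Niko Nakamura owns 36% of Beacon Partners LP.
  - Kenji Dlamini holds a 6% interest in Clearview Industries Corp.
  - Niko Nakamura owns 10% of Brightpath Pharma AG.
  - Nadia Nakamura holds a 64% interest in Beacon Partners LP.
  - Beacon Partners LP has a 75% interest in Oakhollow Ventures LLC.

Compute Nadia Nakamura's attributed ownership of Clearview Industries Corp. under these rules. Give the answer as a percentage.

31.25%

By parent–child attribution (R2), Nadia Nakamura is treated as also owning Niko Nakamura's interest in Beacon Partners LP, giving 64% + 36% = 100%.
By parent–child attribution (R2), Nadia Nakamura is treated as also owning Niko Nakamura's interest in Brightpath Pharma AG, giving 15% + 10% = 25%.
Chain via Beacon Partners LP (R3): 100% × 23% = 23% of Clearview Industries Corp.
Chain via Brightpath Pharma AG (R3): 25% × 33% = 8.25% of Clearview Industries Corp.
Aggregating (R1): 23% + 8.25% = 31.25%.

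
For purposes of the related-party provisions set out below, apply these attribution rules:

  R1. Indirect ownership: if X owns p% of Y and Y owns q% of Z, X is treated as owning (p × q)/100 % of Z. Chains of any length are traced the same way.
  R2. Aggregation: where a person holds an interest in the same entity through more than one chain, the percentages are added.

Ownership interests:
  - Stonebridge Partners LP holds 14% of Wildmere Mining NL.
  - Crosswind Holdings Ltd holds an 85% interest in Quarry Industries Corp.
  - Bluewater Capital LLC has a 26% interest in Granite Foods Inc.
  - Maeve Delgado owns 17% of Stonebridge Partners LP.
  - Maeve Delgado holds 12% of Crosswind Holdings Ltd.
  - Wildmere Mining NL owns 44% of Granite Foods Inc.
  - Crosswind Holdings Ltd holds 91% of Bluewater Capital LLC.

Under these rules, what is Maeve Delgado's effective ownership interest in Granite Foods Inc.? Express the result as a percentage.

3.8864%

Chain via Crosswind Holdings Ltd → Bluewater Capital LLC (R1): 12% × 91% × 26% = 2.8392% of Granite Foods Inc.
Chain via Stonebridge Partners LP → Wildmere Mining NL (R1): 17% × 14% × 44% = 1.0472% of Granite Foods Inc.
Aggregating (R2): 2.8392% + 1.0472% = 3.8864%.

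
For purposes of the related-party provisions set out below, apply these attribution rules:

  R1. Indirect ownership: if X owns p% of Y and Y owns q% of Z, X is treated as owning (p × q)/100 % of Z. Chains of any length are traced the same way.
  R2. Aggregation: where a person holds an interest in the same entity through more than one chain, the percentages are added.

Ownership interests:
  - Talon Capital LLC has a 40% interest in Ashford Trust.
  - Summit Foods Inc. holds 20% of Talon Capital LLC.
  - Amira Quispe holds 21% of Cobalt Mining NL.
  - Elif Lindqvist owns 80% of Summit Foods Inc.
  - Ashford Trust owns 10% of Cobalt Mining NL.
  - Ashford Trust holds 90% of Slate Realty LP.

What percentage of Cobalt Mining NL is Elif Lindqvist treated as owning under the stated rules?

0.64%

Chain via Summit Foods Inc. → Talon Capital LLC → Ashford Trust (R1): 80% × 20% × 40% × 10% = 0.64% of Cobalt Mining NL.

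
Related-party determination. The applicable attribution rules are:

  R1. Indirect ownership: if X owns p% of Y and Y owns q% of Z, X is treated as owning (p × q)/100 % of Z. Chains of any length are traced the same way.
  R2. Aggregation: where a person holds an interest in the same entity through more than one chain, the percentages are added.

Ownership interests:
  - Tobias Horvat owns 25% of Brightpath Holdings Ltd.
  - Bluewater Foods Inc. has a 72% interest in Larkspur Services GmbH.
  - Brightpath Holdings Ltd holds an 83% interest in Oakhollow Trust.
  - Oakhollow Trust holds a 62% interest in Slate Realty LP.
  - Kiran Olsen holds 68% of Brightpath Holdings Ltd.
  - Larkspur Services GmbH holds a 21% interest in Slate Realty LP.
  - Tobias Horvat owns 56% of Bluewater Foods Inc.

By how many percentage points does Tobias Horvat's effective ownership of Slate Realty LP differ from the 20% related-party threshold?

1.3322

Chain via Brightpath Holdings Ltd → Oakhollow Trust (R1): 25% × 83% × 62% = 12.865% of Slate Realty LP.
Chain via Bluewater Foods Inc. → Larkspur Services GmbH (R1): 56% × 72% × 21% = 8.4672% of Slate Realty LP.
Aggregating (R2): 12.865% + 8.4672% = 21.3322%.
21.3322% exceeds the 20% threshold by 1.3322 percentage points.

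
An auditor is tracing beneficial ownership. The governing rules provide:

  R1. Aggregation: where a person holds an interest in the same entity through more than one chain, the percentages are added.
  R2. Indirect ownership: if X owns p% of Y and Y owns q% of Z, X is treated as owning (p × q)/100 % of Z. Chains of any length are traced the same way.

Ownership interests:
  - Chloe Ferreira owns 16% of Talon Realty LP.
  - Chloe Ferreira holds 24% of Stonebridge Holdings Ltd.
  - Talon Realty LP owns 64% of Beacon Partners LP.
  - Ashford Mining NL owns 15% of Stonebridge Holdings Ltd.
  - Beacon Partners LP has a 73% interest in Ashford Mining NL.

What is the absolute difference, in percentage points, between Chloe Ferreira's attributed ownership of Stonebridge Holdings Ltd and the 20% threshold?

5.12128

Chain via Talon Realty LP → Beacon Partners LP → Ashford Mining NL (R2): 16% × 64% × 73% × 15% = 1.12128% of Stonebridge Holdings Ltd.
Direct interest in Stonebridge Holdings Ltd: 24%.
Aggregating (R1): 1.12128% + 24% = 25.12128%.
25.12128% exceeds the 20% threshold by 5.12128 percentage points.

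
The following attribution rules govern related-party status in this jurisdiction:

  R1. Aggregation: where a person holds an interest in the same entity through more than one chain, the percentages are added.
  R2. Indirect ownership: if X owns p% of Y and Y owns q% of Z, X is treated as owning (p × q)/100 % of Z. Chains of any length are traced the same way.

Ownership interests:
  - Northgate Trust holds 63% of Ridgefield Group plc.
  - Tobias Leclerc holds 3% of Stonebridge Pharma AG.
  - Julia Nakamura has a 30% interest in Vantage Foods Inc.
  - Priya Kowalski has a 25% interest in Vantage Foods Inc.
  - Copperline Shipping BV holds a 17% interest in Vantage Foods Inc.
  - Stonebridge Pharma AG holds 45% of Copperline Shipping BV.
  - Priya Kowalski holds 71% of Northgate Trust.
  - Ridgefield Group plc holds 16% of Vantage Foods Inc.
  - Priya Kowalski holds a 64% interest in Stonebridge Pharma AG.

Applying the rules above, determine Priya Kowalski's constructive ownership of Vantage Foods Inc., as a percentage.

Chain via Stonebridge Pharma AG → Copperline Shipping BV (R2): 64% × 45% × 17% = 4.896% of Vantage Foods Inc.
Chain via Northgate Trust → Ridgefield Group plc (R2): 71% × 63% × 16% = 7.1568% of Vantage Foods Inc.
Direct interest in Vantage Foods Inc: 25%.
Aggregating (R1): 4.896% + 7.1568% + 25% = 37.0528%.

37.0528%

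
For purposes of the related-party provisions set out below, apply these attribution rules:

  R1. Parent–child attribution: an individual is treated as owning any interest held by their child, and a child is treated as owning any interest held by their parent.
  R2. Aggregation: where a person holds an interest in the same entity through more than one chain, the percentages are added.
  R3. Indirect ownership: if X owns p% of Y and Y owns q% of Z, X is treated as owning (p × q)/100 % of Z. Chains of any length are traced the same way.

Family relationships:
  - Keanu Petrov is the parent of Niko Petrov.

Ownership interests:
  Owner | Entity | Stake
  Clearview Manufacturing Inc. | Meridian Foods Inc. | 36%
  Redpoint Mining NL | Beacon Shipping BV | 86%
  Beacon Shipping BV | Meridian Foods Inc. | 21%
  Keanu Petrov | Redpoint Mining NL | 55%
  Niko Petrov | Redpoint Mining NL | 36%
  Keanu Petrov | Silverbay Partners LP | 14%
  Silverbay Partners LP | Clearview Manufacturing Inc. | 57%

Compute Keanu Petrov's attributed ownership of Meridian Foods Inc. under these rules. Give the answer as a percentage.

By parent–child attribution (R1), Keanu Petrov is treated as also owning Niko Petrov's interest in Redpoint Mining NL, giving 55% + 36% = 91%.
Chain via Silverbay Partners LP → Clearview Manufacturing Inc. (R3): 14% × 57% × 36% = 2.8728% of Meridian Foods Inc.
Chain via Redpoint Mining NL → Beacon Shipping BV (R3): 91% × 86% × 21% = 16.4346% of Meridian Foods Inc.
Aggregating (R2): 2.8728% + 16.4346% = 19.3074%.

19.3074%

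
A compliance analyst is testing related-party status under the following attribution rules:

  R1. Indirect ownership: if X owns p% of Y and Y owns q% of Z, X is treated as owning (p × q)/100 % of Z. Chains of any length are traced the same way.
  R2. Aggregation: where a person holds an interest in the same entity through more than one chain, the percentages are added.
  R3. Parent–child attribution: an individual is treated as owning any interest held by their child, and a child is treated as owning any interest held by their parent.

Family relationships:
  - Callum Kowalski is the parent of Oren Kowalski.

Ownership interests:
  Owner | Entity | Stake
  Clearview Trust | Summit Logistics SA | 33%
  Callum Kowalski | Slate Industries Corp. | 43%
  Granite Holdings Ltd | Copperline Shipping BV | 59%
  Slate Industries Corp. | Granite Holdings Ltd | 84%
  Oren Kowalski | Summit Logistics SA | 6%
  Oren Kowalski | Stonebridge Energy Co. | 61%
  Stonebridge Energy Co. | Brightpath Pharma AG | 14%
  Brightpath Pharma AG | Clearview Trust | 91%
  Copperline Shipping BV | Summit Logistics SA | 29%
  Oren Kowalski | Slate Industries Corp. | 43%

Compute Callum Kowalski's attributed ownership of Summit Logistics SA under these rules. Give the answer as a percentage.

By parent–child attribution (R3), Callum Kowalski is treated as also owning Oren Kowalski's interest in Slate Industries Corp, giving 43% + 43% = 86%.
By parent–child attribution (R3), Callum Kowalski is treated as owning Oren Kowalski's 61% interest in Stonebridge Energy Co.
By parent–child attribution (R3), Callum Kowalski is treated as owning Oren Kowalski's 6% interest in Summit Logistics SA.
Chain via Slate Industries Corp. → Granite Holdings Ltd → Copperline Shipping BV (R1): 86% × 84% × 59% × 29% = 12.360264% of Summit Logistics SA.
Chain via Stonebridge Energy Co. → Brightpath Pharma AG → Clearview Trust (R1): 61% × 14% × 91% × 33% = 2.564562% of Summit Logistics SA.
Direct interest in Summit Logistics SA: 6%.
Aggregating (R2): 12.360264% + 2.564562% + 6% = 20.924826%.

20.924826%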